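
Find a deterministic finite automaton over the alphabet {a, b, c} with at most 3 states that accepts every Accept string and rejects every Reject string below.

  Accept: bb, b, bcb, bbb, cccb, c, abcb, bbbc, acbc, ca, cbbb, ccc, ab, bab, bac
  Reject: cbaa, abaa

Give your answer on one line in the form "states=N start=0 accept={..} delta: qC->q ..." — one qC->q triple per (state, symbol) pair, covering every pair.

states=3 start=0 accept={0,1} delta: 0a->0 0b->1 0c->0 1a->2 1b->0 1c->0 2a->2 2b->0 2c->0

State merging on the prefix tree: take the shortest (then alphabetical) example prefix whose next move is undefined and point that move at state 0, else 1, else 2, ...; a target is out if some Accept/Reject pair would then sit in one state with the same input left (inseparable). If every existing state is out, open a new one.
a: 0a undefined. 0a->0: ok.
b: 0b undefined. 0b->0: no, bb/abaa meet in 0. Open state 1: 0b->1.
c: 0c undefined. 0c->0: ok.
ba: 1a undefined. 1a->0: no, c/cbaa meet in 0. 1a->1: no, b/cbaa meet in 1. Open state 2: 1a->2.
bb: 1b undefined. 1b->0: ok.
bc: 1c undefined. 1c->0: ok.
bab: 2b undefined. 2b->0: ok.
bac: 2c undefined. 2c->0: ok.
abaa: 2a undefined. 2a->0: no, bb/cbaa meet in 0. 2a->1: no, b/cbaa meet in 1. 2a->2: ok.
All examples now run through 3 states with every (state, symbol) defined. Accept strings end in {0,1}, Reject strings end in {2}; accept={0,1}.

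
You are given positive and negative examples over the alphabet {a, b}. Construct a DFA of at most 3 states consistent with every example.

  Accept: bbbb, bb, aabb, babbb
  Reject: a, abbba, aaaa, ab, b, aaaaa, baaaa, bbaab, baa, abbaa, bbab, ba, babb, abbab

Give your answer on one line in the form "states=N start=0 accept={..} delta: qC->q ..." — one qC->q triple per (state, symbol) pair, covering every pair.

State merging on the prefix tree: take the shortest (then alphabetical) example prefix whose next move is undefined and point that move at state 0, else 1, else 2, ...; a target is out if some Accept/Reject pair would then sit in one state with the same input left (inseparable). If every existing state is out, open a new one.
a: 0a undefined. 0a->0: ok.
b: 0b undefined. 0b->0: no, bbbb/a meet in 0. Open state 1: 0b->1.
ba: 1a undefined. 1a->0: no, bb/babb meet in 1 with "b" left. 1a->1: ok.
bb: 1b undefined. 1b->0: no, bbbb/a meet in 0. 1b->1: no, bbbb/abbba meet in 1. Open state 2: 1b->2.
bba: 2a undefined. 2a->0: ok.
bbb: 2b undefined. 2b->0: no, bbbb/ab meet in 1. 2b->1: ok.
All examples now run through 3 states with every (state, symbol) defined. Accept strings end in {2}, Reject strings end in {0,1}; accept={2}.

states=3 start=0 accept={2} delta: 0a->0 0b->1 1a->1 1b->2 2a->0 2b->1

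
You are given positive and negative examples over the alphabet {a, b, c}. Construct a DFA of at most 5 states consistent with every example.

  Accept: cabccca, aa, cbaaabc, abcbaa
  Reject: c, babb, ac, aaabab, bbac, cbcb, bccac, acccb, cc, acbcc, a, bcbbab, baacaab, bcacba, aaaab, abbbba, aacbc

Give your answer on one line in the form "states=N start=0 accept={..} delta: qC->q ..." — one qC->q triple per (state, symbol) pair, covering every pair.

states=5 start=0 accept={2,4} delta: 0a->1 0b->0 0c->0 1a->2 1b->3 1c->0 2a->1 2b->0 2c->0 3a->0 3b->0 3c->4 4a->2 4b->0 4c->3

Fold the examples into a partial DFA from state 0: repeatedly fix the first undefined (state, symbol) met by the shortest-then-alphabetical prefix, trying targets in increasing order and rejecting any under which an Accept and a Reject string meet in one state with the same remainder; add a state when all current targets are rejected. Accepting states are where Accept strings end.
a: 0a undefined. 0a->0: no, aa/a meet in 0. Open state 1: 0a->1.
b: 0b undefined. 0b->0: ok.
c: 0c undefined. 0c->0: ok.
aa: 1a undefined. 1a->0: no, aa/c meet in 0. 1a->1: no, aa/a meet in 1. Open state 2: 1a->2.
ab: 1b undefined. 1b->0: no, cabccca/a meet in 1. 1b->1: no, aa/abbbba meet in 2. 1b->2: no, aa/bcbbab meet in 2. Open state 3: 1b->3.
ac: 1c undefined. 1c->0: ok.
aaa: 2a undefined. 2a->0: no, cbaaabc/c meet in 0. 2a->1: ok.
aac: 2c undefined. 2c->0: ok.
abb: 3b undefined. 3b->0: ok.
abc: 3c undefined. 3c->0: no, cabccca/a meet in 1. 3c->1: no, cabccca/a meet in 1. 3c->2: no, cabccca/a meet in 1. 3c->3: no, cbaaabc/bcbbab meet in 3. Open state 4: 3c->4.
abcb: 4b undefined. 4b->0: ok.
aaaab: 2b undefined. 2b->0: ok.
aaaba: 3a undefined. 3a->0: ok.
cabcc: 4c undefined. 4c->0: no, cabccca/a meet in 1. 4c->1: no, cabccca/a meet in 1. 4c->2: no, cabccca/a meet in 1. 4c->3: ok.
cabccca: 4a undefined. 4a->0: no, cabccca/c meet in 0. 4a->1: no, cabccca/a meet in 1. 4a->2: ok.
All examples now run through 5 states with every (state, symbol) defined. Accept strings end in {2,4}, Reject strings end in {0,1,3}; accept={2,4}.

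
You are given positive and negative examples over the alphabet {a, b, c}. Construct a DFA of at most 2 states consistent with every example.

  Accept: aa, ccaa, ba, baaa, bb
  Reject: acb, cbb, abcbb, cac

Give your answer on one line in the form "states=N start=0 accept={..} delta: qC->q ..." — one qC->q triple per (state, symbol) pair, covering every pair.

states=2 start=0 accept={0} delta: 0a->0 0b->0 0c->1 1a->0 1b->1 1c->0

Grow the machine one transition at a time. Run the examples from 0; the earliest place one falls off (shortest prefix, ties alphabetical) gets sent to the lowest-numbered state that keeps every Accept/Reject pair distinguishable — a pair clashes when both reach the same state with identical unread suffix — and to a fresh state only if none does.
a: 0a undefined. 0a->0: ok.
b: 0b undefined. 0b->0: ok.
c: 0c undefined. 0c->0: no, aa/acb meet in 0. Open state 1: 0c->1.
ca: 1a undefined. 1a->0: ok.
cb: 1b undefined. 1b->0: no, aa/acb meet in 0. 1b->1: ok.
cc: 1c undefined. 1c->0: ok.
All examples now run through 2 states with every (state, symbol) defined. Accept strings end in {0}, Reject strings end in {1}; accept={0}.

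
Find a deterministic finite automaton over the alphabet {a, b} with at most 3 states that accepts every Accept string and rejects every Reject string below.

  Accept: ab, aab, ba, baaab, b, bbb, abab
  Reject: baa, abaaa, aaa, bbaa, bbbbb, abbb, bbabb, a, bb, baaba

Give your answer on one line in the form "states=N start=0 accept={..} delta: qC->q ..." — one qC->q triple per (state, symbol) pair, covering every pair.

Grow the machine one transition at a time. Run the examples from 0; the earliest place one falls off (shortest prefix, ties alphabetical) gets sent to the lowest-numbered state that keeps every Accept/Reject pair distinguishable — a pair clashes when both reach the same state with identical unread suffix — and to a fresh state only if none does.
a: 0a undefined. 0a->0: no, bbb/abbb meet in 0 with "bbb" left. Open state 1: 0a->1.
b: 0b undefined. 0b->0: no, ba/a meet in 1. 0b->1: no, ab/bb meet in 1 with "b" left. Open state 2: 0b->2.
aa: 1a undefined. 1a->0: ok.
ab: 1b undefined. 1b->0: ok.
ba: 2a undefined. 2a->0: ok.
bb: 2b undefined. 2b->0: no, ab/bbaa meet in 0. 2b->1: ok.
All examples now run through 3 states with every (state, symbol) defined. Accept strings end in {0,2}, Reject strings end in {1}; accept={0,2}.

states=3 start=0 accept={0,2} delta: 0a->1 0b->2 1a->0 1b->0 2a->0 2b->1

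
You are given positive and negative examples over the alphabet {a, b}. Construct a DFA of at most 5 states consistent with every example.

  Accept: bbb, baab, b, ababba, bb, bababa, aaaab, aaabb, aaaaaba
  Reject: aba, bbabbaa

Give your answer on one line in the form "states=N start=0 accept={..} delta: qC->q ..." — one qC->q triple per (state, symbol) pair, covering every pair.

State merging on the prefix tree: take the shortest (then alphabetical) example prefix whose next move is undefined and point that move at state 0, else 1, else 2, ...; a target is out if some Accept/Reject pair would then sit in one state with the same input left (inseparable). If every existing state is out, open a new one.
a: 0a undefined. 0a->0: no, aaaaaba/aba meet in 0 with "ba" left. Open state 1: 0a->1.
b: 0b undefined. 0b->0: ok.
aa: 1a undefined. 1a->0: no, aaaaaba/aba meet in 1 with "ba" left. 1a->1: no, aaaaaba/aba meet in 1 with "ba" left. Open state 2: 1a->2.
ab: 1b undefined. 1b->0: no, ababba/aba meet in 1. 1b->1: ok.
aaa: 2a undefined. 2a->0: no, bbb/bbabbaa meet in 0. 2a->1: no, aaabb/bbabbaa meet in 1. 2a->2: ok.
aaab: 2b undefined. 2b->0: ok.
All examples now run through 3 states with every (state, symbol) defined. Accept strings end in {0,1}, Reject strings end in {2}; accept={0,1}.

states=3 start=0 accept={0,1} delta: 0a->1 0b->0 1a->2 1b->1 2a->2 2b->0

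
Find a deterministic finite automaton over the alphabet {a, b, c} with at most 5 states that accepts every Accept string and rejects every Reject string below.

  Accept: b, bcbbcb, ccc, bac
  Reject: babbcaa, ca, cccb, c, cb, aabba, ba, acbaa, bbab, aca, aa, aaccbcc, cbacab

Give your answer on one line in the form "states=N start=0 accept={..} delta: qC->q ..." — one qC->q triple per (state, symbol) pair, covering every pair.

states=5 start=0 accept={1,4} delta: 0a->0 0b->1 0c->2 1a->2 1b->1 1c->0 2a->0 2b->3 2c->4 3a->2 3b->0 3c->0 4a->2 4b->3 4c->4

State merging on the prefix tree: take the shortest (then alphabetical) example prefix whose next move is undefined and point that move at state 0, else 1, else 2, ...; a target is out if some Accept/Reject pair would then sit in one state with the same input left (inseparable). If every existing state is out, open a new one.
a: 0a undefined. 0a->0: ok.
b: 0b undefined. 0b->0: no, b/aabba meet in 0. Open state 1: 0b->1.
c: 0c undefined. 0c->0: no, b/cccb meet in 1. 0c->1: no, b/c meet in 1. Open state 2: 0c->2.
ba: 1a undefined. 1a->0: no, bac/c meet in 2. 1a->1: no, b/ba meet in 1. 1a->2: ok.
bb: 1b undefined. 1b->0: no, b/bbab meet in 1. 1b->1: ok.
bc: 1c undefined. 1c->0: ok.
ca: 2a undefined. 2a->0: ok.
cb: 2b undefined. 2b->0: no, b/cbacab meet in 1. 2b->1: no, b/cb meet in 1. 2b->2: no, b/cbacab meet in 1. Open state 3: 2b->3.
cc: 2c undefined. 2c->0: no, ccc/c meet in 2. 2c->1: no, b/cccb meet in 1. 2c->2: no, ccc/c meet in 2. 2c->3: no, bac/cb meet in 3. Open state 4: 2c->4.
cba: 3a undefined. 3a->0: no, b/cbacab meet in 1. 3a->1: no, b/cbacab meet in 1. 3a->2: ok.
ccc: 4c undefined. 4c->0: no, b/cccb meet in 1. 4c->1: no, b/cccb meet in 1. 4c->2: no, ccc/c meet in 2. 4c->3: no, ccc/cb meet in 3. 4c->4: ok.
babb: 3b undefined. 3b->0: ok.
cccb: 4b undefined. 4b->0: no, ccc/aaccbcc meet in 4. 4b->1: no, b/cccb meet in 1. 4b->2: no, ccc/aaccbcc meet in 4. 4b->3: ok.
cbaca: 4a undefined. 4a->0: no, b/cbacab meet in 1. 4a->1: no, b/cbacab meet in 1. 4a->2: ok.
aaccbc: 3c undefined. 3c->0: ok.
All examples now run through 5 states with every (state, symbol) defined. Accept strings end in {1,4}, Reject strings end in {0,2,3}; accept={1,4}.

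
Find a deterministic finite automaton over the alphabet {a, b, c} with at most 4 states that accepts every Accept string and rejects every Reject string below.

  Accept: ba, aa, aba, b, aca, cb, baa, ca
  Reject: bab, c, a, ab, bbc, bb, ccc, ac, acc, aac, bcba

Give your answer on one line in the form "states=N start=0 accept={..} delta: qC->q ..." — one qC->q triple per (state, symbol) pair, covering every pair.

State merging on the prefix tree: take the shortest (then alphabetical) example prefix whose next move is undefined and point that move at state 0, else 1, else 2, ...; a target is out if some Accept/Reject pair would then sit in one state with the same input left (inseparable). If every existing state is out, open a new one.
a: 0a undefined. 0a->0: no, aa/a meet in 0. Open state 1: 0a->1.
b: 0b undefined. 0b->0: no, ba/a meet in 1. 0b->1: no, b/a meet in 1. Open state 2: 0b->2.
c: 0c undefined. 0c->0: no, ca/a meet in 1. 0c->1: no, cb/ab meet in 1 with "b" left. 0c->2: no, b/c meet in 2. Open state 3: 0c->3.
aa: 1a undefined. 1a->0: ok.
ab: 1b undefined. 1b->0: no, aa/ab meet in 0. 1b->1: ok.
ac: 1c undefined. 1c->0: no, aa/ac meet in 0. 1c->1: ok.
ba: 2a undefined. 2a->0: no, b/bab meet in 2. 2a->1: no, ba/bab meet in 1. 2a->2: ok.
bb: 2b undefined. 2b->0: no, aa/bab meet in 0. 2b->1: ok.
bc: 2c undefined. 2c->0: no, ba/bcba meet in 2. 2c->1: no, aa/bcba meet in 0. 2c->2: no, aa/bcba meet in 0. 2c->3: ok.
ca: 3a undefined. 3a->0: ok.
cb: 3b undefined. 3b->0: ok.
cc: 3c undefined. 3c->0: ok.
All examples now run through 4 states with every (state, symbol) defined. Accept strings end in {0,2}, Reject strings end in {1,3}; accept={0,2}.

states=4 start=0 accept={0,2} delta: 0a->1 0b->2 0c->3 1a->0 1b->1 1c->1 2a->2 2b->1 2c->3 3a->0 3b->0 3c->0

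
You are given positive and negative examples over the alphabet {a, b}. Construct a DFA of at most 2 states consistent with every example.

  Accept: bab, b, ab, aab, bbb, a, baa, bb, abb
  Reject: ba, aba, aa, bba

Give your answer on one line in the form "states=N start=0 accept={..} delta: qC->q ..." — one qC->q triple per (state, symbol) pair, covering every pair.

states=2 start=0 accept={1} delta: 0a->1 0b->1 1a->0 1b->1

State merging on the prefix tree: take the shortest (then alphabetical) example prefix whose next move is undefined and point that move at state 0, else 1, else 2, ...; a target is out if some Accept/Reject pair would then sit in one state with the same input left (inseparable). If every existing state is out, open a new one.
a: 0a undefined. 0a->0: no, a/aa meet in 0. Open state 1: 0a->1.
b: 0b undefined. 0b->0: no, a/ba meet in 1. 0b->1: ok.
aa: 1a undefined. 1a->0: ok.
ab: 1b undefined. 1b->0: no, bab/aba meet in 1. 1b->1: ok.
All examples now run through 2 states with every (state, symbol) defined. Accept strings end in {1}, Reject strings end in {0}; accept={1}.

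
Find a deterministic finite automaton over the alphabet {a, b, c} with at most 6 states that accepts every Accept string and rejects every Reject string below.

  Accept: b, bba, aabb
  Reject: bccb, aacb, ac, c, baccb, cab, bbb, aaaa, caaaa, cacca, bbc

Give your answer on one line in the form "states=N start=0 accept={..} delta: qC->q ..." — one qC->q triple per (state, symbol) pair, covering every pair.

states=4 start=0 accept={1,3} delta: 0a->0 0b->1 0c->2 1a->0 1b->3 1c->0 2a->2 2b->0 2c->2 3a->1 3b->0 3c->0

State merging on the prefix tree: take the shortest (then alphabetical) example prefix whose next move is undefined and point that move at state 0, else 1, else 2, ...; a target is out if some Accept/Reject pair would then sit in one state with the same input left (inseparable). If every existing state is out, open a new one.
a: 0a undefined. 0a->0: ok.
b: 0b undefined. 0b->0: no, b/bbb meet in 0. Open state 1: 0b->1.
c: 0c undefined. 0c->0: no, b/aacb meet in 1. 0c->1: no, b/ac meet in 1. Open state 2: 0c->2.
ba: 1a undefined. 1a->0: ok.
bb: 1b undefined. 1b->0: no, b/bbb meet in 1. 1b->1: no, b/bbb meet in 1. 1b->2: no, aabb/ac meet in 2. Open state 3: 1b->3.
bc: 1c undefined. 1c->0: ok.
ca: 2a undefined. 2a->0: no, b/cab meet in 1. 2a->1: no, b/cacca meet in 1. 2a->2: ok.
bba: 3a undefined. 3a->0: no, bba/aaaa meet in 0. 3a->1: ok.
bbb: 3b undefined. 3b->0: ok.
bbc: 3c undefined. 3c->0: ok.
cab: 2b undefined. 2b->0: ok.
cac: 2c undefined. 2c->0: no, b/baccb meet in 1. 2c->1: no, aabb/baccb meet in 3. 2c->2: ok.
All examples now run through 4 states with every (state, symbol) defined. Accept strings end in {1,3}, Reject strings end in {0,2}; accept={1,3}.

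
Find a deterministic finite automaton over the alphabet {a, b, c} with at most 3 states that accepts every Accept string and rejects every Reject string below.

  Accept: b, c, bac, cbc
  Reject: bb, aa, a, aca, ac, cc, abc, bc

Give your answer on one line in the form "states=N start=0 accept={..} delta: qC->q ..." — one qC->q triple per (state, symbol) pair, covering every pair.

State merging on the prefix tree: take the shortest (then alphabetical) example prefix whose next move is undefined and point that move at state 0, else 1, else 2, ...; a target is out if some Accept/Reject pair would then sit in one state with the same input left (inseparable). If every existing state is out, open a new one.
a: 0a undefined. 0a->0: no, c/ac meet in 0 with "c" left. Open state 1: 0a->1.
b: 0b undefined. 0b->0: no, b/bb meet in 0. 0b->1: no, b/a meet in 1. Open state 2: 0b->2.
c: 0c undefined. 0c->0: no, c/cc meet in 0. 0c->1: no, c/a meet in 1. 0c->2: ok.
aa: 1a undefined. 1a->0: ok.
ab: 1b undefined. 1b->0: no, b/abc meet in 2. 1b->1: ok.
ac: 1c undefined. 1c->0: ok.
ba: 2a undefined. 2a->0: ok.
bb: 2b undefined. 2b->0: ok.
bc: 2c undefined. 2c->0: ok.
All examples now run through 3 states with every (state, symbol) defined. Accept strings end in {2}, Reject strings end in {0,1}; accept={2}.

states=3 start=0 accept={2} delta: 0a->1 0b->2 0c->2 1a->0 1b->1 1c->0 2a->0 2b->0 2c->0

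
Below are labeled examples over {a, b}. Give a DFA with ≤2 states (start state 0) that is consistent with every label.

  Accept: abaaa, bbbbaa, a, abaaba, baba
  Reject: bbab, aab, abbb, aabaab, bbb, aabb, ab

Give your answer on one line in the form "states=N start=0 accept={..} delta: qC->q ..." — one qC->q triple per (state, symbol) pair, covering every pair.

states=2 start=0 accept={0} delta: 0a->0 0b->1 1a->0 1b->1

Fold the examples into a partial DFA from state 0: repeatedly fix the first undefined (state, symbol) met by the shortest-then-alphabetical prefix, trying targets in increasing order and rejecting any under which an Accept and a Reject string meet in one state with the same remainder; add a state when all current targets are rejected. Accepting states are where Accept strings end.
a: 0a undefined. 0a->0: ok.
b: 0b undefined. 0b->0: no, abaaa/bbab meet in 0. Open state 1: 0b->1.
ba: 1a undefined. 1a->0: ok.
bb: 1b undefined. 1b->0: no, abaaa/aabb meet in 0. 1b->1: ok.
All examples now run through 2 states with every (state, symbol) defined. Accept strings end in {0}, Reject strings end in {1}; accept={0}.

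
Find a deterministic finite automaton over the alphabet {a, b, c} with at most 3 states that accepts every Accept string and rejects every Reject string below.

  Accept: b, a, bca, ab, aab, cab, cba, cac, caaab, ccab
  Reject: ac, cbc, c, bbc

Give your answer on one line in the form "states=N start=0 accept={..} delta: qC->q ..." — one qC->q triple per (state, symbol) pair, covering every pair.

states=3 start=0 accept={0,2} delta: 0a->0 0b->0 0c->1 1a->2 1b->0 1c->0 2a->0 2b->0 2c->0

Grow the machine one transition at a time. Run the examples from 0; the earliest place one falls off (shortest prefix, ties alphabetical) gets sent to the lowest-numbered state that keeps every Accept/Reject pair distinguishable — a pair clashes when both reach the same state with identical unread suffix — and to a fresh state only if none does.
a: 0a undefined. 0a->0: ok.
b: 0b undefined. 0b->0: ok.
c: 0c undefined. 0c->0: no, b/ac meet in 0. Open state 1: 0c->1.
ca: 1a undefined. 1a->0: no, cac/ac meet in 1. 1a->1: no, bca/ac meet in 1. Open state 2: 1a->2.
cb: 1b undefined. 1b->0: ok.
cc: 1c undefined. 1c->0: ok.
caa: 2a undefined. 2a->0: ok.
cab: 2b undefined. 2b->0: ok.
cac: 2c undefined. 2c->0: ok.
All examples now run through 3 states with every (state, symbol) defined. Accept strings end in {0,2}, Reject strings end in {1}; accept={0,2}.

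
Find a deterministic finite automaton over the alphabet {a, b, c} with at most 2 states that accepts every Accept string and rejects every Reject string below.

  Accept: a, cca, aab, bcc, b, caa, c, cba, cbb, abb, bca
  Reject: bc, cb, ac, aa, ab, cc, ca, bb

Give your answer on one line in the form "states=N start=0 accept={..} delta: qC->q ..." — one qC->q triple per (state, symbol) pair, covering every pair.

states=2 start=0 accept={1} delta: 0a->1 0b->1 0c->1 1a->0 1b->0 1c->0

State merging on the prefix tree: take the shortest (then alphabetical) example prefix whose next move is undefined and point that move at state 0, else 1, else 2, ...; a target is out if some Accept/Reject pair would then sit in one state with the same input left (inseparable). If every existing state is out, open a new one.
a: 0a undefined. 0a->0: no, a/aa meet in 0. Open state 1: 0a->1.
b: 0b undefined. 0b->0: no, bcc/cc meet in 0 with "cc" left. 0b->1: ok.
c: 0c undefined. 0c->0: no, a/cb meet in 1. 0c->1: ok.
aa: 1a undefined. 1a->0: ok.
ab: 1b undefined. 1b->0: ok.
ac: 1c undefined. 1c->0: ok.
All examples now run through 2 states with every (state, symbol) defined. Accept strings end in {1}, Reject strings end in {0}; accept={1}.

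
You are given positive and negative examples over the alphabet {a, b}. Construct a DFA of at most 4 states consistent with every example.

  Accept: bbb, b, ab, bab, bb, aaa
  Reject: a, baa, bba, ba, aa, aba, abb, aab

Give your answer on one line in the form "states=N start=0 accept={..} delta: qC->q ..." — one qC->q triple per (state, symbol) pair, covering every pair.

states=4 start=0 accept={0,3} delta: 0a->1 0b->0 1a->2 1b->3 2a->0 2b->1 3a->1 3b->1

Grow the machine one transition at a time. Run the examples from 0; the earliest place one falls off (shortest prefix, ties alphabetical) gets sent to the lowest-numbered state that keeps every Accept/Reject pair distinguishable — a pair clashes when both reach the same state with identical unread suffix — and to a fresh state only if none does.
a: 0a undefined. 0a->0: no, b/aab meet in 0 with "b" left. Open state 1: 0a->1.
b: 0b undefined. 0b->0: ok.
aa: 1a undefined. 1a->0: no, bbb/baa meet in 0. 1a->1: no, ab/aab meet in 1 with "b" left. Open state 2: 1a->2.
ab: 1b undefined. 1b->0: no, bbb/abb meet in 0. 1b->1: no, ab/a meet in 1. 1b->2: no, ab/baa meet in 2. Open state 3: 1b->3.
aaa: 2a undefined. 2a->0: ok.
aab: 2b undefined. 2b->0: no, bbb/aab meet in 0. 2b->1: ok.
aba: 3a undefined. 3a->0: no, bbb/aba meet in 0. 3a->1: ok.
abb: 3b undefined. 3b->0: no, bbb/abb meet in 0. 3b->1: ok.
All examples now run through 4 states with every (state, symbol) defined. Accept strings end in {0,3}, Reject strings end in {1,2}; accept={0,3}.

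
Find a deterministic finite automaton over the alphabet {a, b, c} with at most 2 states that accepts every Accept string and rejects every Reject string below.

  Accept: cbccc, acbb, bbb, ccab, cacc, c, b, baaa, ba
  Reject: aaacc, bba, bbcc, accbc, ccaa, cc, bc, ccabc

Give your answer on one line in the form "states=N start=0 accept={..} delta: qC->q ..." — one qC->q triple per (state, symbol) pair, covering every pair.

State merging on the prefix tree: take the shortest (then alphabetical) example prefix whose next move is undefined and point that move at state 0, else 1, else 2, ...; a target is out if some Accept/Reject pair would then sit in one state with the same input left (inseparable). If every existing state is out, open a new one.
a: 0a undefined. 0a->0: ok.
b: 0b undefined. 0b->0: no, bbb/bba meet in 0. Open state 1: 0b->1.
c: 0c undefined. 0c->0: no, cacc/aaacc meet in 0. 0c->1: ok.
ba: 1a undefined. 1a->0: no, cacc/aaacc meet in 1 with "c" left. 1a->1: ok.
bb: 1b undefined. 1b->0: ok.
bc: 1c undefined. 1c->0: ok.
All examples now run through 2 states with every (state, symbol) defined. Accept strings end in {1}, Reject strings end in {0}; accept={1}.

states=2 start=0 accept={1} delta: 0a->0 0b->1 0c->1 1a->1 1b->0 1c->0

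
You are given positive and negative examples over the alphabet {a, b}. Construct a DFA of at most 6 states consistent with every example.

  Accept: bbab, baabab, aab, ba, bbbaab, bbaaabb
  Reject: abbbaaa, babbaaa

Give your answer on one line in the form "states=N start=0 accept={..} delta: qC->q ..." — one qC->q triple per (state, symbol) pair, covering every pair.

Fold the examples into a partial DFA from state 0: repeatedly fix the first undefined (state, symbol) met by the shortest-then-alphabetical prefix, trying targets in increasing order and rejecting any under which an Accept and a Reject string meet in one state with the same remainder; add a state when all current targets are rejected. Accepting states are where Accept strings end.
a: 0a undefined. 0a->0: ok.
b: 0b undefined. 0b->0: no, bbab/abbbaaa meet in 0. Open state 1: 0b->1.
ba: 1a undefined. 1a->0: ok.
bb: 1b undefined. 1b->0: no, ba/abbbaaa meet in 0. 1b->1: no, ba/abbbaaa meet in 0. Open state 2: 1b->2.
bba: 2a undefined. 2a->0: no, ba/babbaaa meet in 0. 2a->1: no, ba/babbaaa meet in 0. 2a->2: ok.
bbb: 2b undefined. 2b->0: no, bbab/abbbaaa meet in 0. 2b->1: no, ba/abbbaaa meet in 0. 2b->2: no, bbab/abbbaaa meet in 2. Open state 3: 2b->3.
bbba: 3a undefined. 3a->0: no, ba/abbbaaa meet in 0. 3a->1: no, ba/abbbaaa meet in 0. 3a->2: ok.
bbaaabb: 3b undefined. 3b->0: ok.
All examples now run through 4 states with every (state, symbol) defined. Accept strings end in {0,1,3}, Reject strings end in {2}; accept={0,1,3}.

states=4 start=0 accept={0,1,3} delta: 0a->0 0b->1 1a->0 1b->2 2a->2 2b->3 3a->2 3b->0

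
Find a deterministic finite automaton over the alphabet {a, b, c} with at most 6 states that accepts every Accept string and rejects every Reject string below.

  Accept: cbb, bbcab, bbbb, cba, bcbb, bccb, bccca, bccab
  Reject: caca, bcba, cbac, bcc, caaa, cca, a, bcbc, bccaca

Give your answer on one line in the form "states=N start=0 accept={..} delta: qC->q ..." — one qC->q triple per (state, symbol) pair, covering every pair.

states=4 start=0 accept={1} delta: 0a->0 0b->1 0c->0 1a->1 1b->1 1c->2 2a->0 2b->0 2c->3 3a->0 3b->1 3c->1

Fold the examples into a partial DFA from state 0: repeatedly fix the first undefined (state, symbol) met by the shortest-then-alphabetical prefix, trying targets in increasing order and rejecting any under which an Accept and a Reject string meet in one state with the same remainder; add a state when all current targets are rejected. Accepting states are where Accept strings end.
a: 0a undefined. 0a->0: ok.
b: 0b undefined. 0b->0: no, bbbb/a meet in 0. Open state 1: 0b->1.
c: 0c undefined. 0c->0: ok.
bb: 1b undefined. 1b->0: no, cbb/caca meet in 0. 1b->1: ok.
bc: 1c undefined. 1c->0: no, cba/bcba meet in 1 with "a" left. 1c->1: no, cbb/bcc meet in 1. Open state 2: 1c->2.
bcb: 2b undefined. 2b->0: ok.
bcc: 2c undefined. 2c->0: no, bccca/caca meet in 0. 2c->1: no, cbb/bcc meet in 1. 2c->2: no, bccb/caca meet in 0. Open state 3: 2c->3.
cba: 1a undefined. 1a->0: no, cba/caca meet in 0. 1a->1: ok.
bbca: 2a undefined. 2a->0: ok.
bcca: 3a undefined. 3a->0: ok.
bccb: 3b undefined. 3b->0: no, bccb/caca meet in 0. 3b->1: ok.
bccc: 3c undefined. 3c->0: no, bccca/caca meet in 0. 3c->1: ok.
All examples now run through 4 states with every (state, symbol) defined. Accept strings end in {1}, Reject strings end in {0,2,3}; accept={1}.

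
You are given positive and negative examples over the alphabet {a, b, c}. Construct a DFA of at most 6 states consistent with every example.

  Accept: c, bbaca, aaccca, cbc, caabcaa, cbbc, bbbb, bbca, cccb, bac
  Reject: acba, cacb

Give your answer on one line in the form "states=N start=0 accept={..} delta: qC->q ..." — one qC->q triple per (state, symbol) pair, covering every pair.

State merging on the prefix tree: take the shortest (then alphabetical) example prefix whose next move is undefined and point that move at state 0, else 1, else 2, ...; a target is out if some Accept/Reject pair would then sit in one state with the same input left (inseparable). If every existing state is out, open a new one.
a: 0a undefined. 0a->0: ok.
b: 0b undefined. 0b->0: ok.
c: 0c undefined. 0c->0: no, c/acba meet in 0. Open state 1: 0c->1.
ca: 1a undefined. 1a->0: ok.
cb: 1b undefined. 1b->0: no, bbaca/acba meet in 0. 1b->1: no, c/cacb meet in 1. Open state 2: 1b->2.
cc: 1c undefined. 1c->0: no, cccb/cacb meet in 2. 1c->1: no, cccb/cacb meet in 2. 1c->2: ok.
cbb: 2b undefined. 2b->0: ok.
cbc: 2c undefined. 2c->0: ok.
acba: 2a undefined. 2a->0: no, bbaca/acba meet in 0. 2a->1: no, c/acba meet in 1. 2a->2: ok.
All examples now run through 3 states with every (state, symbol) defined. Accept strings end in {0,1}, Reject strings end in {2}; accept={0,1}.

states=3 start=0 accept={0,1} delta: 0a->0 0b->0 0c->1 1a->0 1b->2 1c->2 2a->2 2b->0 2c->0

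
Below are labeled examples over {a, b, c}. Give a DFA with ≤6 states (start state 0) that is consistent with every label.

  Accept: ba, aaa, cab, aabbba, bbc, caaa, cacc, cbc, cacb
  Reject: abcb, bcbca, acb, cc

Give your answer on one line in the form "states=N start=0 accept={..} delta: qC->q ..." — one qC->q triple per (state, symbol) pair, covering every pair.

states=4 start=0 accept={0,1,3} delta: 0a->0 0b->0 0c->1 1a->2 1b->2 1c->2 2a->0 2b->0 2c->3 3a->2 3b->0 3c->0

State merging on the prefix tree: take the shortest (then alphabetical) example prefix whose next move is undefined and point that move at state 0, else 1, else 2, ...; a target is out if some Accept/Reject pair would then sit in one state with the same input left (inseparable). If every existing state is out, open a new one.
a: 0a undefined. 0a->0: ok.
b: 0b undefined. 0b->0: ok.
c: 0c undefined. 0c->0: no, ba/abcb meet in 0. Open state 1: 0c->1.
ca: 1a undefined. 1a->0: no, cacc/cc meet in 1 with "c" left. 1a->1: no, cab/abcb meet in 1 with "b" left. Open state 2: 1a->2.
cb: 1b undefined. 1b->0: no, ba/abcb meet in 0. 1b->1: no, bbc/abcb meet in 1. 1b->2: ok.
cc: 1c undefined. 1c->0: no, ba/cc meet in 0. 1c->1: no, bbc/cc meet in 1. 1c->2: ok.
caa: 2a undefined. 2a->0: ok.
cab: 2b undefined. 2b->0: ok.
cac: 2c undefined. 2c->0: no, ba/bcbca meet in 0. 2c->1: no, cacc/abcb meet in 2. 2c->2: no, ba/bcbca meet in 0. Open state 3: 2c->3.
cacb: 3b undefined. 3b->0: ok.
cacc: 3c undefined. 3c->0: ok.
bcbca: 3a undefined. 3a->0: no, ba/bcbca meet in 0. 3a->1: no, bbc/bcbca meet in 1. 3a->2: ok.
All examples now run through 4 states with every (state, symbol) defined. Accept strings end in {0,1,3}, Reject strings end in {2}; accept={0,1,3}.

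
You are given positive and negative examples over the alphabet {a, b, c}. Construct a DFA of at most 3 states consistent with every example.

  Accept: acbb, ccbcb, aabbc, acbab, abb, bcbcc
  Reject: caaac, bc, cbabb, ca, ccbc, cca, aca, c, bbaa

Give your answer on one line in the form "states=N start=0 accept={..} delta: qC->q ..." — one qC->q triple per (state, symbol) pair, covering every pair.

Fold the examples into a partial DFA from state 0: repeatedly fix the first undefined (state, symbol) met by the shortest-then-alphabetical prefix, trying targets in increasing order and rejecting any under which an Accept and a Reject string meet in one state with the same remainder; add a state when all current targets are rejected. Accepting states are where Accept strings end.
a: 0a undefined. 0a->0: ok.
b: 0b undefined. 0b->0: no, aabbc/bc meet in 0 with "c" left. Open state 1: 0b->1.
c: 0c undefined. 0c->0: ok.
bb: 1b undefined. 1b->0: no, acbb/caaac meet in 0. 1b->1: no, aabbc/bc meet in 1 with "c" left. Open state 2: 1b->2.
bc: 1c undefined. 1c->0: no, bcbcc/caaac meet in 0. 1c->1: ok.
bba: 2a undefined. 2a->0: ok.
cba: 1a undefined. 1a->0: no, acbb/cbabb meet in 2. 1a->1: ok.
bcbc: 2c undefined. 2c->0: no, aabbc/caaac meet in 0. 2c->1: no, aabbc/bc meet in 1. 2c->2: ok.
cbabb: 2b undefined. 2b->0: ok.
All examples now run through 3 states with every (state, symbol) defined. Accept strings end in {2}, Reject strings end in {0,1}; accept={2}.

states=3 start=0 accept={2} delta: 0a->0 0b->1 0c->0 1a->1 1b->2 1c->1 2a->0 2b->0 2c->2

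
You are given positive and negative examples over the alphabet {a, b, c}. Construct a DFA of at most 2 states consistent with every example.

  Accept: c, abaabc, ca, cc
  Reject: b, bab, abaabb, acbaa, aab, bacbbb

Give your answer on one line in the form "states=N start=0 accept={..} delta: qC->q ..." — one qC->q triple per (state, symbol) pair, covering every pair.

Grow the machine one transition at a time. Run the examples from 0; the earliest place one falls off (shortest prefix, ties alphabetical) gets sent to the lowest-numbered state that keeps every Accept/Reject pair distinguishable — a pair clashes when both reach the same state with identical unread suffix — and to a fresh state only if none does.
a: 0a undefined. 0a->0: ok.
b: 0b undefined. 0b->0: ok.
c: 0c undefined. 0c->0: no, c/b meet in 0. Open state 1: 0c->1.
ca: 1a undefined. 1a->0: no, ca/b meet in 0. 1a->1: ok.
cc: 1c undefined. 1c->0: no, cc/b meet in 0. 1c->1: ok.
acb: 1b undefined. 1b->0: ok.
All examples now run through 2 states with every (state, symbol) defined. Accept strings end in {1}, Reject strings end in {0}; accept={1}.

states=2 start=0 accept={1} delta: 0a->0 0b->0 0c->1 1a->1 1b->0 1c->1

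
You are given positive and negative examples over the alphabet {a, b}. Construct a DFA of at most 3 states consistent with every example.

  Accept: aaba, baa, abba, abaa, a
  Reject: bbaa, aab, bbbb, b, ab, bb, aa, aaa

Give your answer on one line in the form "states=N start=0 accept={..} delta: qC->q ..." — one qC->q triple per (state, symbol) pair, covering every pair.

Fold the examples into a partial DFA from state 0: repeatedly fix the first undefined (state, symbol) met by the shortest-then-alphabetical prefix, trying targets in increasing order and rejecting any under which an Accept and a Reject string meet in one state with the same remainder; add a state when all current targets are rejected. Accepting states are where Accept strings end.
a: 0a undefined. 0a->0: no, a/aa meet in 0. Open state 1: 0a->1.
b: 0b undefined. 0b->0: no, baa/bbaa meet in 1 with "a" left. 0b->1: no, baa/aaa meet in 1 with "aa" left. Open state 2: 0b->2.
aa: 1a undefined. 1a->0: no, a/aaa meet in 1. 1a->1: no, a/aa meet in 1. 1a->2: ok.
ab: 1b undefined. 1b->0: no, abba/aaa meet in 2 with "a" left. 1b->1: no, abba/b meet in 2. 1b->2: ok.
ba: 2a undefined. 2a->0: ok.
bb: 2b undefined. 2b->0: ok.
All examples now run through 3 states with every (state, symbol) defined. Accept strings end in {1}, Reject strings end in {0,2}; accept={1}.

states=3 start=0 accept={1} delta: 0a->1 0b->2 1a->2 1b->2 2a->0 2b->0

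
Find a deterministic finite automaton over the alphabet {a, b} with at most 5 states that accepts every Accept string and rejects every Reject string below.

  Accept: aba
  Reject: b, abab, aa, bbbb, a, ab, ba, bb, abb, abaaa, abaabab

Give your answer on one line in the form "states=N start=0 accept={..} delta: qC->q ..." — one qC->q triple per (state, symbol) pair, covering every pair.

states=4 start=0 accept={3} delta: 0a->1 0b->0 1a->0 1b->2 2a->3 2b->0 3a->0 3b->0

State merging on the prefix tree: take the shortest (then alphabetical) example prefix whose next move is undefined and point that move at state 0, else 1, else 2, ...; a target is out if some Accept/Reject pair would then sit in one state with the same input left (inseparable). If every existing state is out, open a new one.
a: 0a undefined. 0a->0: no, aba/ba meet in 0 with "ba" left. Open state 1: 0a->1.
b: 0b undefined. 0b->0: ok.
aa: 1a undefined. 1a->0: ok.
ab: 1b undefined. 1b->0: no, aba/a meet in 1. 1b->1: no, aba/b meet in 0. Open state 2: 1b->2.
aba: 2a undefined. 2a->0: no, aba/b meet in 0. 2a->1: no, aba/a meet in 1. 2a->2: no, aba/ab meet in 2. Open state 3: 2a->3.
abb: 2b undefined. 2b->0: ok.
abaa: 3a undefined. 3a->0: ok.
abab: 3b undefined. 3b->0: ok.
All examples now run through 4 states with every (state, symbol) defined. Accept strings end in {3}, Reject strings end in {0,1,2}; accept={3}.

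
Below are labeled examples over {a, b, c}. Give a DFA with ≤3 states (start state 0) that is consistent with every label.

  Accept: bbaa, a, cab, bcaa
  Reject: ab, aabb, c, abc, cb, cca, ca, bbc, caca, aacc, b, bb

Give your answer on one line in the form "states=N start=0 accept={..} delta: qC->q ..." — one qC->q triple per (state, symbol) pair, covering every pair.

Grow the machine one transition at a time. Run the examples from 0; the earliest place one falls off (shortest prefix, ties alphabetical) gets sent to the lowest-numbered state that keeps every Accept/Reject pair distinguishable — a pair clashes when both reach the same state with identical unread suffix — and to a fresh state only if none does.
a: 0a undefined. 0a->0: ok.
b: 0b undefined. 0b->0: no, bbaa/ab meet in 0. Open state 1: 0b->1.
c: 0c undefined. 0c->0: no, a/c meet in 0. 0c->1: ok.
bb: 1b undefined. 1b->0: no, bbaa/aabb meet in 0. 1b->1: ok.
bc: 1c undefined. 1c->0: no, a/abc meet in 0. 1c->1: ok.
ca: 1a undefined. 1a->0: no, bbaa/cca meet in 0. 1a->1: no, bbaa/ab meet in 1. Open state 2: 1a->2.
cab: 2b undefined. 2b->0: ok.
cac: 2c undefined. 2c->0: no, a/caca meet in 0. 2c->1: ok.
bbaa: 2a undefined. 2a->0: ok.
All examples now run through 3 states with every (state, symbol) defined. Accept strings end in {0}, Reject strings end in {1,2}; accept={0}.

states=3 start=0 accept={0} delta: 0a->0 0b->1 0c->1 1a->2 1b->1 1c->1 2a->0 2b->0 2c->1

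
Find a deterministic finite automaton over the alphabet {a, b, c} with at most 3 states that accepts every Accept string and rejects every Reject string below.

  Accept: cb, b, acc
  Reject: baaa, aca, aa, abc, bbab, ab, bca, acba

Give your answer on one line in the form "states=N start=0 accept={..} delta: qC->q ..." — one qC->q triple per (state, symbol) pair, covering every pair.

Fold the examples into a partial DFA from state 0: repeatedly fix the first undefined (state, symbol) met by the shortest-then-alphabetical prefix, trying targets in increasing order and rejecting any under which an Accept and a Reject string meet in one state with the same remainder; add a state when all current targets are rejected. Accepting states are where Accept strings end.
a: 0a undefined. 0a->0: no, b/ab meet in 0 with "b" left. Open state 1: 0a->1.
b: 0b undefined. 0b->0: ok.
c: 0c undefined. 0c->0: ok.
aa: 1a undefined. 1a->0: no, cb/aa meet in 0. 1a->1: ok.
ab: 1b undefined. 1b->0: no, cb/abc meet in 0. 1b->1: ok.
ac: 1c undefined. 1c->0: no, cb/abc meet in 0. 1c->1: no, acc/baaa meet in 1. Open state 2: 1c->2.
aca: 2a undefined. 2a->0: no, cb/aca meet in 0. 2a->1: ok.
acb: 2b undefined. 2b->0: ok.
acc: 2c undefined. 2c->0: ok.
All examples now run through 3 states with every (state, symbol) defined. Accept strings end in {0}, Reject strings end in {1,2}; accept={0}.

states=3 start=0 accept={0} delta: 0a->1 0b->0 0c->0 1a->1 1b->1 1c->2 2a->1 2b->0 2c->0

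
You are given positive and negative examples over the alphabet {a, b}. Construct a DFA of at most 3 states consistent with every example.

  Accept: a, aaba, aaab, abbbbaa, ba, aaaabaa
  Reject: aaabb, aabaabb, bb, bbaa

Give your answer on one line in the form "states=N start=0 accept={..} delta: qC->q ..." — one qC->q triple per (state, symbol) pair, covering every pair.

Grow the machine one transition at a time. Run the examples from 0; the earliest place one falls off (shortest prefix, ties alphabetical) gets sent to the lowest-numbered state that keeps every Accept/Reject pair distinguishable — a pair clashes when both reach the same state with identical unread suffix — and to a fresh state only if none does.
a: 0a undefined. 0a->0: ok.
b: 0b undefined. 0b->0: no, a/aaabb meet in 0. Open state 1: 0b->1.
ba: 1a undefined. 1a->0: ok.
bb: 1b undefined. 1b->0: no, a/aaabb meet in 0. 1b->1: no, a/bbaa meet in 0. Open state 2: 1b->2.
bba: 2a undefined. 2a->0: no, a/bbaa meet in 0. 2a->1: no, a/bbaa meet in 0. 2a->2: ok.
abbb: 2b undefined. 2b->0: ok.
All examples now run through 3 states with every (state, symbol) defined. Accept strings end in {0,1}, Reject strings end in {2}; accept={0,1}.

states=3 start=0 accept={0,1} delta: 0a->0 0b->1 1a->0 1b->2 2a->2 2b->0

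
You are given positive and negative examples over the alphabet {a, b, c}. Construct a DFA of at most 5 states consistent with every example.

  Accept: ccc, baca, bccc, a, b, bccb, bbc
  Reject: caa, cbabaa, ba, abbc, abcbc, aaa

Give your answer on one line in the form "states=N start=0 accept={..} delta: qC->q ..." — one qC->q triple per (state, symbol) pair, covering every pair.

states=3 start=0 accept={0,1} delta: 0a->1 0b->1 0c->0 1a->2 1b->0 1c->2 2a->2 2b->0 2c->0

Grow the machine one transition at a time. Run the examples from 0; the earliest place one falls off (shortest prefix, ties alphabetical) gets sent to the lowest-numbered state that keeps every Accept/Reject pair distinguishable — a pair clashes when both reach the same state with identical unread suffix — and to a fresh state only if none does.
a: 0a undefined. 0a->0: no, a/aaa meet in 0. Open state 1: 0a->1.
b: 0b undefined. 0b->0: no, a/ba meet in 1. 0b->1: ok.
c: 0c undefined. 0c->0: ok.
aa: 1a undefined. 1a->0: no, ccc/caa meet in 0. 1a->1: no, a/caa meet in 1. Open state 2: 1a->2.
ab: 1b undefined. 1b->0: ok.
bc: 1c undefined. 1c->0: no, ccc/abbc meet in 0. 1c->1: no, bccc/abbc meet in 1. 1c->2: ok.
aaa: 2a undefined. 2a->0: no, ccc/aaa meet in 0. 2a->1: no, a/aaa meet in 1. 2a->2: ok.
bac: 2c undefined. 2c->0: ok.
cbab: 2b undefined. 2b->0: ok.
All examples now run through 3 states with every (state, symbol) defined. Accept strings end in {0,1}, Reject strings end in {2}; accept={0,1}.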